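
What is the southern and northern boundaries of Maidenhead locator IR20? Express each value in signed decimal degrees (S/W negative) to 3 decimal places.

80.000, 81.000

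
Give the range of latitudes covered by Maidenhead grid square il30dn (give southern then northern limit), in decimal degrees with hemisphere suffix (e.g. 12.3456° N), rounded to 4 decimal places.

20.5417° N, 20.5833° N

Field I=8, L=11: +8·20° lon, +11·10° lat → SW at lon -20°, lat 20°.
Square 3, 0: +3·2° lon, +0·1° lat → SW at lon -14°, lat 20°.
Subsquare d=3, n=13: +3·0.0833333° lon, +13·0.0416667° lat → SW at lon -13.75°, lat 20.5417°.
Cell spans 0.0833333° lon × 0.0416667° lat.
south 20.5417° N, north 20.5833° N.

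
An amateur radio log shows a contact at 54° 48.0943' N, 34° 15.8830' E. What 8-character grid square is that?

Offset from 180°W / 90°S: lon 214.26472°, lat 144.80157°.
Field: 214.26472/20 → 10 → K, 144.80157/10 → 14 → O; chars KO.
Square: 14.26472/2 → 7, 4.80157/1 → 4; chars 74.
Subsquare: 0.26472/0.0833333 → 3 → d, 0.80157/0.0416667 → 19 → t; chars dt.
Extended square: 0.01472/0.00833333 → 1, 0.00990/0.00416667 → 2; chars 12.

KO74dt12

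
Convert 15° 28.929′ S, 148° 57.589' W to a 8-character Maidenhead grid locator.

Offset from 180°W / 90°S: lon 31.04018°, lat 74.51785°.
Field (20°×10°, letters A–R): 31.04018/20 → 1 → B, 74.51785/10 → 7 → H; chars BH.
Square (2°×1°, digits 0–9): 11.04018/2 → 5, 4.51785/1 → 4; chars 54.
Subsquare (5′×2.5′, letters a–x): 1.04018/0.0833333 → 12 → m, 0.51785/0.0416667 → 12 → m; chars mm.
Extended square (30″×15″, digits 0–9): 0.04018/0.00833333 → 4, 0.01785/0.00416667 → 4; chars 44.

BH54mm44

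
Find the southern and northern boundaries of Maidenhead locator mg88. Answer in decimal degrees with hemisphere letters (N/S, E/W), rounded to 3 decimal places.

22.000° S, 21.000° S

Field M=12, G=6: +12·20° lon, +6·10° lat → SW at lon 60°, lat -30°.
Square 8, 8: +8·2° lon, +8·1° lat → SW at lon 76°, lat -22°.
Cell spans 2° lon × 1° lat.
south 22.000° S, north 21.000° S.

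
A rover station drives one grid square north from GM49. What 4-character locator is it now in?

GN40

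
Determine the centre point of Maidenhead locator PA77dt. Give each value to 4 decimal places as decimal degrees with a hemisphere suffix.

Field P=15, A=0: +15·20° lon, +0·10° lat → SW at lon 120°, lat -90°.
Square 7, 7: +7·2° lon, +7·1° lat → SW at lon 134°, lat -83°.
Subsquare d=3, t=19: +3·0.0833333° lon, +19·0.0416667° lat → SW at lon 134.25°, lat -82.2083°.
Cell spans 0.0833333° lon × 0.0416667° lat. Centre is SW corner plus half of each.
latitude 82.1875° S, longitude 134.2917° E.

82.1875° S, 134.2917° E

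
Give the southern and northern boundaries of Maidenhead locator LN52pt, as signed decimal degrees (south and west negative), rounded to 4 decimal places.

42.7917, 42.8333

Field L=11, N=13: +11·20° lon, +13·10° lat → SW at lon 40°, lat 40°.
Square 5, 2: +5·2° lon, +2·1° lat → SW at lon 50°, lat 42°.
Subsquare p=15, t=19: +15·0.0833333° lon, +19·0.0416667° lat → SW at lon 51.25°, lat 42.7917°.
Cell spans 0.0833333° lon × 0.0416667° lat.
south 42.7917, north 42.8333.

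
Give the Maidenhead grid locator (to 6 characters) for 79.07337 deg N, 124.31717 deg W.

CQ79ub

Shift to the Maidenhead origin (180°W, 90°S): lon 55.6828, lat 169.0734.
Field: 55.6828/20 → 2 → C, 169.0734/10 → 16 → Q; chars CQ.
Square: 15.6828/2 → 7, 9.0734/1 → 9; chars 79.
Subsquare: 1.6828/0.0833333 → 20 → u, 0.0734/0.0416667 → 1 → b; chars ub.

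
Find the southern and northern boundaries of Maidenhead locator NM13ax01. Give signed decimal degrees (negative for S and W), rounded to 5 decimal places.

Field N=13, M=12: +13·20° lon, +12·10° lat → SW at lon 80°, lat 30°.
Square 1, 3: +1·2° lon, +3·1° lat → SW at lon 82°, lat 33°.
Subsquare a=0, x=23: +0·0.0833333° lon, +23·0.0416667° lat → SW at lon 82°, lat 33.9583°.
Extended square 0, 1: +0·0.00833333° lon, +1·0.00416667° lat → SW at lon 82°, lat 33.9625°.
Cell spans 0.00833333° lon × 0.00416667° lat.
south 33.96250, north 33.96667.

33.96250, 33.96667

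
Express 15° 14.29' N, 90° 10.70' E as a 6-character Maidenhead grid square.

NK55cf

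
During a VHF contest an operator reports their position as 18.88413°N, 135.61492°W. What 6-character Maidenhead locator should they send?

CK28ev

Shift to the Maidenhead origin (180°W, 90°S): lon 44.3851, lat 108.8841.
Field: 44.3851/20 → 2 → C, 108.8841/10 → 10 → K; chars CK.
Square: 4.3851/2 → 2, 8.8841/1 → 8; chars 28.
Subsquare: 0.3851/0.0833333 → 4 → e, 0.8841/0.0416667 → 21 → v; chars ev.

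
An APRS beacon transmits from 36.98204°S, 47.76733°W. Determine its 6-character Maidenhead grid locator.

GF63ca

Add 180° to longitude and 90° to latitude: 132.2327, 53.0180.
Field (20°×10°, letters A–R): 132.2327/20 → 6 → G, 53.0180/10 → 5 → F; chars GF.
Square (2°×1°, digits 0–9): 12.2327/2 → 6, 3.0180/1 → 3; chars 63.
Subsquare (5′×2.5′, letters a–x): 0.2327/0.0833333 → 2 → c, 0.0180/0.0416667 → 0 → a; chars ca.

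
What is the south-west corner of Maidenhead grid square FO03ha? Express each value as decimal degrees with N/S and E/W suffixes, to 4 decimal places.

53.0000° N, 79.4167° W

Field F=5, O=14: +5·20° lon, +14·10° lat → SW at lon -80°, lat 50°.
Square 0, 3: +0·2° lon, +3·1° lat → SW at lon -80°, lat 53°.
Subsquare h=7, a=0: +7·0.0833333° lon, +0·0.0416667° lat → SW at lon -79.4167°, lat 53°.
latitude 53.0000° N, longitude 79.4167° W.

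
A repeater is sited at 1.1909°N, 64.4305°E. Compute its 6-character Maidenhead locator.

MJ21fe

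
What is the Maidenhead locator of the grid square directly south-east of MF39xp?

MF49ao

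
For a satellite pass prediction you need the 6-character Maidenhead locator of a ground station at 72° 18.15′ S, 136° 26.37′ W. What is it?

CB17sq

Offset from 180°W / 90°S: lon 43.5605°, lat 17.6975°.
Field: 43.5605/20 → 2 → C, 17.6975/10 → 1 → B; chars CB.
Square: 3.5605/2 → 1, 7.6975/1 → 7; chars 17.
Subsquare: 1.5605/0.0833333 → 18 → s, 0.6975/0.0416667 → 16 → q; chars sq.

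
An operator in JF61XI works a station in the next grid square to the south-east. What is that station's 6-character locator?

JF71ah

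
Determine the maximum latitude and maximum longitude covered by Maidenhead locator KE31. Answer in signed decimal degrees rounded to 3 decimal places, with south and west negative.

Field K=10, E=4: +10·20° lon, +4·10° lat → SW at lon 20°, lat -50°.
Square 3, 1: +3·2° lon, +1·1° lat → SW at lon 26°, lat -49°.
Cell spans 2° lon × 1° lat. NE corner is SW corner plus one full cell.
latitude -48.000, longitude 28.000.

-48.000, 28.000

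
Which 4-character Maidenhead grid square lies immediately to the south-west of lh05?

KH94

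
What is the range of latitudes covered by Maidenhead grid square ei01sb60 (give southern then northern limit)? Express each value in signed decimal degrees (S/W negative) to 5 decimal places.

-8.95833, -8.95417

Field E=4, I=8: +4·20° lon, +8·10° lat → SW at lon -100°, lat -10°.
Square 0, 1: +0·2° lon, +1·1° lat → SW at lon -100°, lat -9°.
Subsquare s=18, b=1: +18·0.0833333° lon, +1·0.0416667° lat → SW at lon -98.5°, lat -8.95833°.
Extended square 6, 0: +6·0.00833333° lon, +0·0.00416667° lat → SW at lon -98.45°, lat -8.95833°.
Cell spans 0.00833333° lon × 0.00416667° lat.
south -8.95833, north -8.95417.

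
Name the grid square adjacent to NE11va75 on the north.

NE11va76

Latitude extended square 5; +1 → 6.
The longitude characters are unchanged.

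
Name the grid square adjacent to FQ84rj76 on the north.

Latitude extended square 6; +1 → 7.
The longitude characters are unchanged.

FQ84rj77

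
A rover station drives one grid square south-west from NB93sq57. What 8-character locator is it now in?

NB93sq46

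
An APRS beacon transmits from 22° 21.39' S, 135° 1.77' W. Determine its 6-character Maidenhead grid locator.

CG27lp

Shift to the Maidenhead origin (180°W, 90°S): lon 44.9705, lat 67.6435.
Field: 44.9705/20 → 2 → C, 67.6435/10 → 6 → G; chars CG.
Square: 4.9705/2 → 2, 7.6435/1 → 7; chars 27.
Subsquare: 0.9705/0.0833333 → 11 → l, 0.6435/0.0416667 → 15 → p; chars lp.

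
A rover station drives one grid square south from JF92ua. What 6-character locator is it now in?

Latitude subsquare a = 0; −1 → -1, wraps to 23 = x, carry into square.
Latitude square 2; −1 → 1.
The longitude characters are unchanged.

JF91ux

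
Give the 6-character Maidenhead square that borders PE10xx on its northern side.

PE11xa

Latitude subsquare x = 23; +1 → 24, wraps to 0 = a, carry into square.
Latitude square 0; +1 → 1.
The longitude characters are unchanged.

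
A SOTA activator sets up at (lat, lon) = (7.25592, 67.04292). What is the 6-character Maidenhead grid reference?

MJ37mg

Shift to the Maidenhead origin (180°W, 90°S): lon 247.0429, lat 97.2559.
Field: 247.0429/20 → 12 → M, 97.2559/10 → 9 → J; chars MJ.
Square: 7.0429/2 → 3, 7.2559/1 → 7; chars 37.
Subsquare: 1.0429/0.0833333 → 12 → m, 0.2559/0.0416667 → 6 → g; chars mg.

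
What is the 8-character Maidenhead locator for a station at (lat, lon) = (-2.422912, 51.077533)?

Shift to the Maidenhead origin (180°W, 90°S): lon 231.07753, lat 87.57709.
Field: lon ⌊231.07753/20⌋ = 11 → L; lat ⌊87.57709/10⌋ = 8 → I.
Square: lon ⌊11.07753/2⌋ = 5; lat ⌊7.57709/1⌋ = 7.
Subsquare: lon ⌊1.07753/0.0833333⌋ = 12 → m; lat ⌊0.57709/0.0416667⌋ = 13 → n.
Extended square: lon ⌊0.07753/0.00833333⌋ = 9; lat ⌊0.03542/0.00416667⌋ = 8.

LI57mn98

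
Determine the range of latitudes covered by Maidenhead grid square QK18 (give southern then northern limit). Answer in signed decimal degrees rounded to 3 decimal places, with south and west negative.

18.000, 19.000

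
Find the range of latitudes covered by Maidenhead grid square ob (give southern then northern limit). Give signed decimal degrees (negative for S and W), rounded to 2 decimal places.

-80.00, -70.00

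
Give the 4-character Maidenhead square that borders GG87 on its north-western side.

GG78

Longitude square 8; −1 → 7.
Latitude square 7; +1 → 8.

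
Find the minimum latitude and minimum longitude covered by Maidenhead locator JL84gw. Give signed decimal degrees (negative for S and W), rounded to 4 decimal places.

24.9167, 16.5000

Field J=9, L=11: +9·20° lon, +11·10° lat → SW at lon 0°, lat 20°.
Square 8, 4: +8·2° lon, +4·1° lat → SW at lon 16°, lat 24°.
Subsquare g=6, w=22: +6·0.0833333° lon, +22·0.0416667° lat → SW at lon 16.5°, lat 24.9167°.
latitude 24.9167, longitude 16.5000.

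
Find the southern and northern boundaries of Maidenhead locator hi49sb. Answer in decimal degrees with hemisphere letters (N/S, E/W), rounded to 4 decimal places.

0.9583° S, 0.9167° S

Field H=7, I=8: +7·20° lon, +8·10° lat → SW at lon -40°, lat -10°.
Square 4, 9: +4·2° lon, +9·1° lat → SW at lon -32°, lat -1°.
Subsquare s=18, b=1: +18·0.0833333° lon, +1·0.0416667° lat → SW at lon -30.5°, lat -0.958333°.
Cell spans 0.0833333° lon × 0.0416667° lat.
south 0.9583° S, north 0.9167° S.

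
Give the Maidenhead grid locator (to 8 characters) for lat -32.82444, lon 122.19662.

Shift to the Maidenhead origin (180°W, 90°S): lon 302.19662, lat 57.17556.
Field: lon ⌊302.19662/20⌋ = 15 → P; lat ⌊57.17556/10⌋ = 5 → F.
Square: lon ⌊2.19662/2⌋ = 1; lat ⌊7.17556/1⌋ = 7.
Subsquare: lon ⌊0.19662/0.0833333⌋ = 2 → c; lat ⌊0.17556/0.0416667⌋ = 4 → e.
Extended square: lon ⌊0.02995/0.00833333⌋ = 3; lat ⌊0.00889/0.00416667⌋ = 2.

PF17ce32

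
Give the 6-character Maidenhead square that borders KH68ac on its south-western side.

KH58xb

Longitude subsquare a = 0; −1 → -1, wraps to 23 = x, carry into square.
Longitude square 6; −1 → 5.
Latitude subsquare c = 2; −1 → 1 = b.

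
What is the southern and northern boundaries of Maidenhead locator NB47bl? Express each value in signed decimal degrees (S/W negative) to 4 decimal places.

-72.5417, -72.5000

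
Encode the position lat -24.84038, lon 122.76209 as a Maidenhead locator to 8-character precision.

PG15jd18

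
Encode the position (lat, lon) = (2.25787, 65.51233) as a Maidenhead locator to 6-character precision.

Shift to the Maidenhead origin (180°W, 90°S): lon 245.5123, lat 92.2579.
Field: lon ⌊245.5123/20⌋ = 12 → M; lat ⌊92.2579/10⌋ = 9 → J.
Square: lon ⌊5.5123/2⌋ = 2; lat ⌊2.2579/1⌋ = 2.
Subsquare: lon ⌊1.5123/0.0833333⌋ = 18 → s; lat ⌊0.2579/0.0416667⌋ = 6 → g.

MJ22sg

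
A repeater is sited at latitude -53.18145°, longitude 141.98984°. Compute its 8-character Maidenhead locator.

QD06xt86

Shift to the Maidenhead origin (180°W, 90°S): lon 321.98984, lat 36.81855.
Field: 321.98984/20 → 16 → Q, 36.81855/10 → 3 → D; chars QD.
Square: 1.98984/2 → 0, 6.81855/1 → 6; chars 06.
Subsquare: 1.98984/0.0833333 → 23 → x, 0.81855/0.0416667 → 19 → t; chars xt.
Extended square: 0.07317/0.00833333 → 8, 0.02688/0.00416667 → 6; chars 86.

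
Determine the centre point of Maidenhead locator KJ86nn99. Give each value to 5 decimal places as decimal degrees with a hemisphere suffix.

6.58125° N, 37.16250° E

Field K=10, J=9: +10·20° lon, +9·10° lat → SW at lon 20°, lat 0°.
Square 8, 6: +8·2° lon, +6·1° lat → SW at lon 36°, lat 6°.
Subsquare n=13, n=13: +13·0.0833333° lon, +13·0.0416667° lat → SW at lon 37.0833°, lat 6.54167°.
Extended square 9, 9: +9·0.00833333° lon, +9·0.00416667° lat → SW at lon 37.1583°, lat 6.57917°.
Cell spans 0.00833333° lon × 0.00416667° lat. Centre is SW corner plus half of each.
latitude 6.58125° N, longitude 37.16250° E.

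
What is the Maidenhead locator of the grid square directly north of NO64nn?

Latitude subsquare n = 13; +1 → 14 = o.
The longitude characters are unchanged.

NO64no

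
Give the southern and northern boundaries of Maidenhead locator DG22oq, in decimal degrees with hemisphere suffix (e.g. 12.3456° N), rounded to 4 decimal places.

27.3333° S, 27.2917° S

Field D=3, G=6: +3·20° lon, +6·10° lat → SW at lon -120°, lat -30°.
Square 2, 2: +2·2° lon, +2·1° lat → SW at lon -116°, lat -28°.
Subsquare o=14, q=16: +14·0.0833333° lon, +16·0.0416667° lat → SW at lon -114.833°, lat -27.3333°.
Cell spans 0.0833333° lon × 0.0416667° lat.
south 27.3333° S, north 27.2917° S.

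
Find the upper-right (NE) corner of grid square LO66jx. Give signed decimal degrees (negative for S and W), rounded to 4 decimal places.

57.0000, 52.8333

Field L=11, O=14: +11·20° lon, +14·10° lat → SW at lon 40°, lat 50°.
Square 6, 6: +6·2° lon, +6·1° lat → SW at lon 52°, lat 56°.
Subsquare j=9, x=23: +9·0.0833333° lon, +23·0.0416667° lat → SW at lon 52.75°, lat 56.9583°.
Cell spans 0.0833333° lon × 0.0416667° lat. NE corner is SW corner plus one full cell.
latitude 57.0000, longitude 52.8333.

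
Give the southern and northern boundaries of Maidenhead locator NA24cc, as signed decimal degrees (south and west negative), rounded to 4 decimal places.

-85.9167, -85.8750

Field N=13, A=0: +13·20° lon, +0·10° lat → SW at lon 80°, lat -90°.
Square 2, 4: +2·2° lon, +4·1° lat → SW at lon 84°, lat -86°.
Subsquare c=2, c=2: +2·0.0833333° lon, +2·0.0416667° lat → SW at lon 84.1667°, lat -85.9167°.
Cell spans 0.0833333° lon × 0.0416667° lat.
south -85.9167, north -85.8750.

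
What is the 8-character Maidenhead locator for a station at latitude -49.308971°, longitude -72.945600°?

Offset from 180°W / 90°S: lon 107.05440°, lat 40.69103°.
Field: lon ⌊107.05440/20⌋ = 5 → F; lat ⌊40.69103/10⌋ = 4 → E.
Square: lon ⌊7.05440/2⌋ = 3; lat ⌊0.69103/1⌋ = 0.
Subsquare: lon ⌊1.05440/0.0833333⌋ = 12 → m; lat ⌊0.69103/0.0416667⌋ = 16 → q.
Extended square: lon ⌊0.05440/0.00833333⌋ = 6; lat ⌊0.02436/0.00416667⌋ = 5.

FE30mq65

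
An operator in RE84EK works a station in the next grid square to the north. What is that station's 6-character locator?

RE84el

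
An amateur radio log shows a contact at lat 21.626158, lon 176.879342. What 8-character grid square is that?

Offset from 180°W / 90°S: lon 356.87934°, lat 111.62616°.
Field: lon ⌊356.87934/20⌋ = 17 → R; lat ⌊111.62616/10⌋ = 11 → L.
Square: lon ⌊16.87934/2⌋ = 8; lat ⌊1.62616/1⌋ = 1.
Subsquare: lon ⌊0.87934/0.0833333⌋ = 10 → k; lat ⌊0.62616/0.0416667⌋ = 15 → p.
Extended square: lon ⌊0.04601/0.00833333⌋ = 5; lat ⌊0.00116/0.00416667⌋ = 0.

RL81kp50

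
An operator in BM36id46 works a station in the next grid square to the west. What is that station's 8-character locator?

BM36id36

Longitude extended square 4; −1 → 3.
The latitude characters are unchanged.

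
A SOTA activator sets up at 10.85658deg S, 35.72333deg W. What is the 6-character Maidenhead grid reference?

HH29dd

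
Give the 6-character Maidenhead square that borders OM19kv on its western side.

OM19jv

Longitude subsquare k = 10; −1 → 9 = j.
The latitude characters are unchanged.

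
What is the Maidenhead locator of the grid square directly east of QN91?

Longitude square 9; +1 → 10, wraps to 0, carry into field.
Longitude field Q = 16; +1 → 17 = R.
The latitude characters are unchanged.

RN01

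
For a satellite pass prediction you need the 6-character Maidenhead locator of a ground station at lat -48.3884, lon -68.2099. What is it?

FE51vo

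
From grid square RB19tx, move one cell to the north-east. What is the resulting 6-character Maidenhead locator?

RC10ua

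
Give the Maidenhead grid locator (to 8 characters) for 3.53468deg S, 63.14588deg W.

FI86kl21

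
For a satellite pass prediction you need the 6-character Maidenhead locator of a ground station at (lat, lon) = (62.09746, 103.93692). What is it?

OP12xc

Offset from 180°W / 90°S: lon 283.9369°, lat 152.0975°.
Field: 283.9369/20 → 14 → O, 152.0975/10 → 15 → P; chars OP.
Square: 3.9369/2 → 1, 2.0975/1 → 2; chars 12.
Subsquare: 1.9369/0.0833333 → 23 → x, 0.0975/0.0416667 → 2 → c; chars xc.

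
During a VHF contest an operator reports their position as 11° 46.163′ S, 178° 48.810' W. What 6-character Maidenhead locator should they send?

Add 180° to longitude and 90° to latitude: 1.1865, 78.2306.
Field: lon ⌊1.1865/20⌋ = 0 → A; lat ⌊78.2306/10⌋ = 7 → H.
Square: lon ⌊1.1865/2⌋ = 0; lat ⌊8.2306/1⌋ = 8.
Subsquare: lon ⌊1.1865/0.0833333⌋ = 14 → o; lat ⌊0.2306/0.0416667⌋ = 5 → f.

AH08of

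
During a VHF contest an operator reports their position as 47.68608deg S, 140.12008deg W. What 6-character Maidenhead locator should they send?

BE92wh

Add 180° to longitude and 90° to latitude: 39.8799, 42.3139.
Field: 39.8799/20 → 1 → B, 42.3139/10 → 4 → E; chars BE.
Square: 19.8799/2 → 9, 2.3139/1 → 2; chars 92.
Subsquare: 1.8799/0.0833333 → 22 → w, 0.3139/0.0416667 → 7 → h; chars wh.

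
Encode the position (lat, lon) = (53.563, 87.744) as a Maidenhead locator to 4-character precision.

Add 180° to longitude and 90° to latitude: 267.74, 143.56.
Field: 267.74/20 → 13 → N, 143.56/10 → 14 → O; chars NO.
Square: 7.74/2 → 3, 3.56/1 → 3; chars 33.

NO33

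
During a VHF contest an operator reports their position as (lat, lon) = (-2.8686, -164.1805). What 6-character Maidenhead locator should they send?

AI77vd

Offset from 180°W / 90°S: lon 15.8195°, lat 87.1314°.
Field: lon ⌊15.8195/20⌋ = 0 → A; lat ⌊87.1314/10⌋ = 8 → I.
Square: lon ⌊15.8195/2⌋ = 7; lat ⌊7.1314/1⌋ = 7.
Subsquare: lon ⌊1.8195/0.0833333⌋ = 21 → v; lat ⌊0.1314/0.0416667⌋ = 3 → d.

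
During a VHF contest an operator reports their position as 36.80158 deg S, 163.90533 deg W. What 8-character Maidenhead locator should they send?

AF83be17

Shift to the Maidenhead origin (180°W, 90°S): lon 16.09467, lat 53.19842.
Field: lon ⌊16.09467/20⌋ = 0 → A; lat ⌊53.19842/10⌋ = 5 → F.
Square: lon ⌊16.09467/2⌋ = 8; lat ⌊3.19842/1⌋ = 3.
Subsquare: lon ⌊0.09467/0.0833333⌋ = 1 → b; lat ⌊0.19842/0.0416667⌋ = 4 → e.
Extended square: lon ⌊0.01134/0.00833333⌋ = 1; lat ⌊0.03175/0.00416667⌋ = 7.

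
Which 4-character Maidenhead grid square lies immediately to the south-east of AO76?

Longitude square 7; +1 → 8.
Latitude square 6; −1 → 5.

AO85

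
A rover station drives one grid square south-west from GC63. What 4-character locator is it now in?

GC52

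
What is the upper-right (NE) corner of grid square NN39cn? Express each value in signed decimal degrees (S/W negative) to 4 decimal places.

49.5833, 86.2500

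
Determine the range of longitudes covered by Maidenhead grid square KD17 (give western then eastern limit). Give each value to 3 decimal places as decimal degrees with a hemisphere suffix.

22.000° E, 24.000° E

Field K=10, D=3: +10·20° lon, +3·10° lat → SW at lon 20°, lat -60°.
Square 1, 7: +1·2° lon, +7·1° lat → SW at lon 22°, lat -53°.
Cell spans 2° lon × 1° lat.
west 22.000° E, east 24.000° E.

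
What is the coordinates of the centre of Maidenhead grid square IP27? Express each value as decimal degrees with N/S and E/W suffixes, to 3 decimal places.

Field I=8, P=15: +8·20° lon, +15·10° lat → SW at lon -20°, lat 60°.
Square 2, 7: +2·2° lon, +7·1° lat → SW at lon -16°, lat 67°.
Cell spans 2° lon × 1° lat. Centre is SW corner plus half of each.
latitude 67.500° N, longitude 15.000° W.

67.500° N, 15.000° W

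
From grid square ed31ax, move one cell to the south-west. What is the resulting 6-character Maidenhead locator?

ED21xw

Longitude subsquare a = 0; −1 → -1, wraps to 23 = x, carry into square.
Longitude square 3; −1 → 2.
Latitude subsquare x = 23; −1 → 22 = w.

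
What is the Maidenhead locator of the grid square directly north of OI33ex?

Latitude subsquare x = 23; +1 → 24, wraps to 0 = a, carry into square.
Latitude square 3; +1 → 4.
The longitude characters are unchanged.

OI34ea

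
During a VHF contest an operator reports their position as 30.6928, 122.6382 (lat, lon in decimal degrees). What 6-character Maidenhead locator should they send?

Add 180° to longitude and 90° to latitude: 302.6382, 120.6928.
Field: lon ⌊302.6382/20⌋ = 15 → P; lat ⌊120.6928/10⌋ = 12 → M.
Square: lon ⌊2.6382/2⌋ = 1; lat ⌊0.6928/1⌋ = 0.
Subsquare: lon ⌊0.6382/0.0833333⌋ = 7 → h; lat ⌊0.6928/0.0416667⌋ = 16 → q.

PM10hq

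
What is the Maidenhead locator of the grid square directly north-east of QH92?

RH03

Longitude square 9; +1 → 10, wraps to 0, carry into field.
Longitude field Q = 16; +1 → 17 = R.
Latitude square 2; +1 → 3.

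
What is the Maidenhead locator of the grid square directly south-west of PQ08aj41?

Longitude extended square 4; −1 → 3.
Latitude extended square 1; −1 → 0.

PQ08aj30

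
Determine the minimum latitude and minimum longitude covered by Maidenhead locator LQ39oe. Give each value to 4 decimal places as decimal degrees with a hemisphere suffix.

79.1667° N, 47.1667° E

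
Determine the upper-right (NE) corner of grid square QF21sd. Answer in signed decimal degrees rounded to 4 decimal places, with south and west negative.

Field Q=16, F=5: +16·20° lon, +5·10° lat → SW at lon 140°, lat -40°.
Square 2, 1: +2·2° lon, +1·1° lat → SW at lon 144°, lat -39°.
Subsquare s=18, d=3: +18·0.0833333° lon, +3·0.0416667° lat → SW at lon 145.5°, lat -38.875°.
Cell spans 0.0833333° lon × 0.0416667° lat. NE corner is SW corner plus one full cell.
latitude -38.8333, longitude 145.5833.

-38.8333, 145.5833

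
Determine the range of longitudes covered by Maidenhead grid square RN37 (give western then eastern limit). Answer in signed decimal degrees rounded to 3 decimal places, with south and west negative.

166.000, 168.000

Field R=17, N=13: +17·20° lon, +13·10° lat → SW at lon 160°, lat 40°.
Square 3, 7: +3·2° lon, +7·1° lat → SW at lon 166°, lat 47°.
Cell spans 2° lon × 1° lat.
west 166.000, east 168.000.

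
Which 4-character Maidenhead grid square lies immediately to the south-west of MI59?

Longitude square 5; −1 → 4.
Latitude square 9; −1 → 8.

MI48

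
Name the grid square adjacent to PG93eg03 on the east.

Longitude extended square 0; +1 → 1.
The latitude characters are unchanged.

PG93eg13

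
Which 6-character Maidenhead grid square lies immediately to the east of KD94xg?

LD04ag

Longitude subsquare x = 23; +1 → 24, wraps to 0 = a, carry into square.
Longitude square 9; +1 → 10, wraps to 0, carry into field.
Longitude field K = 10; +1 → 11 = L.
The latitude characters are unchanged.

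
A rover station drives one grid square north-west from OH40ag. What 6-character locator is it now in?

OH30xh

Longitude subsquare a = 0; −1 → -1, wraps to 23 = x, carry into square.
Longitude square 4; −1 → 3.
Latitude subsquare g = 6; +1 → 7 = h.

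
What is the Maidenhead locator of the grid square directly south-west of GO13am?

Longitude subsquare a = 0; −1 → -1, wraps to 23 = x, carry into square.
Longitude square 1; −1 → 0.
Latitude subsquare m = 12; −1 → 11 = l.

GO03xl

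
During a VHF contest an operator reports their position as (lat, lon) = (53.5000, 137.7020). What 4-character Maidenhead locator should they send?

Offset from 180°W / 90°S: lon 317.70°, lat 143.50°.
Field: 317.70/20 → 15 → P, 143.50/10 → 14 → O; chars PO.
Square: 17.70/2 → 8, 3.50/1 → 3; chars 83.

PO83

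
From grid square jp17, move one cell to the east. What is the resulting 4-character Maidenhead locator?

Longitude square 1; +1 → 2.
The latitude characters are unchanged.

JP27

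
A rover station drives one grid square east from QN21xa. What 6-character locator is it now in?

QN31aa

Longitude subsquare x = 23; +1 → 24, wraps to 0 = a, carry into square.
Longitude square 2; +1 → 3.
The latitude characters are unchanged.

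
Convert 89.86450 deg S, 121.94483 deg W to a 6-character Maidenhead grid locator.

CA90ad

Offset from 180°W / 90°S: lon 58.0552°, lat 0.1355°.
Field: lon ⌊58.0552/20⌋ = 2 → C; lat ⌊0.1355/10⌋ = 0 → A.
Square: lon ⌊18.0552/2⌋ = 9; lat ⌊0.1355/1⌋ = 0.
Subsquare: lon ⌊0.0552/0.0833333⌋ = 0 → a; lat ⌊0.1355/0.0416667⌋ = 3 → d.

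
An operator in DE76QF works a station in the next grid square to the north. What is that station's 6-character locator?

DE76qg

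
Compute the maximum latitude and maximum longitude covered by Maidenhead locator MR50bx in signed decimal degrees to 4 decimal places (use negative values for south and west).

81.0000, 70.1667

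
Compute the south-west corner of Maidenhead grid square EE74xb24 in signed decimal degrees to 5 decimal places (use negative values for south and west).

Field E=4, E=4: +4·20° lon, +4·10° lat → SW at lon -100°, lat -50°.
Square 7, 4: +7·2° lon, +4·1° lat → SW at lon -86°, lat -46°.
Subsquare x=23, b=1: +23·0.0833333° lon, +1·0.0416667° lat → SW at lon -84.0833°, lat -45.9583°.
Extended square 2, 4: +2·0.00833333° lon, +4·0.00416667° lat → SW at lon -84.0667°, lat -45.9417°.
latitude -45.94167, longitude -84.06667.

-45.94167, -84.06667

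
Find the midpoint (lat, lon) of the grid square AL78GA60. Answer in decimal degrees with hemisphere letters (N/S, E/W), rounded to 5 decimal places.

Field A=0, L=11: +0·20° lon, +11·10° lat → SW at lon -180°, lat 20°.
Square 7, 8: +7·2° lon, +8·1° lat → SW at lon -166°, lat 28°.
Subsquare g=6, a=0: +6·0.0833333° lon, +0·0.0416667° lat → SW at lon -165.5°, lat 28°.
Extended square 6, 0: +6·0.00833333° lon, +0·0.00416667° lat → SW at lon -165.45°, lat 28°.
Cell spans 0.00833333° lon × 0.00416667° lat. Centre is SW corner plus half of each.
latitude 28.00208° N, longitude 165.44583° W.

28.00208° N, 165.44583° W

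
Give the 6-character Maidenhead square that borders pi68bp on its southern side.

Latitude subsquare p = 15; −1 → 14 = o.
The longitude characters are unchanged.

PI68bo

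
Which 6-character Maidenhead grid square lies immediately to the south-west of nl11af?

Longitude subsquare a = 0; −1 → -1, wraps to 23 = x, carry into square.
Longitude square 1; −1 → 0.
Latitude subsquare f = 5; −1 → 4 = e.

NL01xe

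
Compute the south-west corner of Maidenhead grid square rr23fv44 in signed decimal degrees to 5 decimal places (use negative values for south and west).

Field R=17, R=17: +17·20° lon, +17·10° lat → SW at lon 160°, lat 80°.
Square 2, 3: +2·2° lon, +3·1° lat → SW at lon 164°, lat 83°.
Subsquare f=5, v=21: +5·0.0833333° lon, +21·0.0416667° lat → SW at lon 164.417°, lat 83.875°.
Extended square 4, 4: +4·0.00833333° lon, +4·0.00416667° lat → SW at lon 164.45°, lat 83.8917°.
latitude 83.89167, longitude 164.45000.

83.89167, 164.45000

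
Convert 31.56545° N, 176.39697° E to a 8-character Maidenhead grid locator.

Shift to the Maidenhead origin (180°W, 90°S): lon 356.39697, lat 121.56545.
Field (20°×10°, letters A–R): 356.39697/20 → 17 → R, 121.56545/10 → 12 → M; chars RM.
Square (2°×1°, digits 0–9): 16.39697/2 → 8, 1.56545/1 → 1; chars 81.
Subsquare (5′×2.5′, letters a–x): 0.39697/0.0833333 → 4 → e, 0.56545/0.0416667 → 13 → n; chars en.
Extended square (30″×15″, digits 0–9): 0.06364/0.00833333 → 7, 0.02378/0.00416667 → 5; chars 75.

RM81en75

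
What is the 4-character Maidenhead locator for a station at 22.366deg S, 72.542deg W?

FG37

Shift to the Maidenhead origin (180°W, 90°S): lon 107.46, lat 67.63.
Field: 107.46/20 → 5 → F, 67.63/10 → 6 → G; chars FG.
Square: 7.46/2 → 3, 7.63/1 → 7; chars 37.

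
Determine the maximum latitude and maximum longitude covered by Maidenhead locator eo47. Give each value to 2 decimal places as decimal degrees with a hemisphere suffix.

Field E=4, O=14: +4·20° lon, +14·10° lat → SW at lon -100°, lat 50°.
Square 4, 7: +4·2° lon, +7·1° lat → SW at lon -92°, lat 57°.
Cell spans 2° lon × 1° lat. NE corner is SW corner plus one full cell.
latitude 58.00° N, longitude 90.00° W.

58.00° N, 90.00° W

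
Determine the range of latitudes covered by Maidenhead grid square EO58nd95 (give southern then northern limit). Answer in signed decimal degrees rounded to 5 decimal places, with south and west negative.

58.14583, 58.15000

Field E=4, O=14: +4·20° lon, +14·10° lat → SW at lon -100°, lat 50°.
Square 5, 8: +5·2° lon, +8·1° lat → SW at lon -90°, lat 58°.
Subsquare n=13, d=3: +13·0.0833333° lon, +3·0.0416667° lat → SW at lon -88.9167°, lat 58.125°.
Extended square 9, 5: +9·0.00833333° lon, +5·0.00416667° lat → SW at lon -88.8417°, lat 58.1458°.
Cell spans 0.00833333° lon × 0.00416667° lat.
south 58.14583, north 58.15000.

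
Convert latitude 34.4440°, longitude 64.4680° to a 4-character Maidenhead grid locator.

MM24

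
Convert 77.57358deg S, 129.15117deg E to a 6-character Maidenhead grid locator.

PB42nk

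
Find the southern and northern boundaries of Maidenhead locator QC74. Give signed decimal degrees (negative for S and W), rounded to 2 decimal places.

-66.00, -65.00

Field Q=16, C=2: +16·20° lon, +2·10° lat → SW at lon 140°, lat -70°.
Square 7, 4: +7·2° lon, +4·1° lat → SW at lon 154°, lat -66°.
Cell spans 2° lon × 1° lat.
south -66.00, north -65.00.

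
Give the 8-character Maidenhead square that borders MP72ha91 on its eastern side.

MP72ia01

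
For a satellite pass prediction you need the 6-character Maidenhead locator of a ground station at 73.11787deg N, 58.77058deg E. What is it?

Offset from 180°W / 90°S: lon 238.7706°, lat 163.1179°.
Field: lon ⌊238.7706/20⌋ = 11 → L; lat ⌊163.1179/10⌋ = 16 → Q.
Square: lon ⌊18.7706/2⌋ = 9; lat ⌊3.1179/1⌋ = 3.
Subsquare: lon ⌊0.7706/0.0833333⌋ = 9 → j; lat ⌊0.1179/0.0416667⌋ = 2 → c.

LQ93jc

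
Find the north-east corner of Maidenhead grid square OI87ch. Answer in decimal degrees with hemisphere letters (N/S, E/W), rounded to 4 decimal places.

Field O=14, I=8: +14·20° lon, +8·10° lat → SW at lon 100°, lat -10°.
Square 8, 7: +8·2° lon, +7·1° lat → SW at lon 116°, lat -3°.
Subsquare c=2, h=7: +2·0.0833333° lon, +7·0.0416667° lat → SW at lon 116.167°, lat -2.70833°.
Cell spans 0.0833333° lon × 0.0416667° lat. NE corner is SW corner plus one full cell.
latitude 2.6667° S, longitude 116.2500° E.

2.6667° S, 116.2500° E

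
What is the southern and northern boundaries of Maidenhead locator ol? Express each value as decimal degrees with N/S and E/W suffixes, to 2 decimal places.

Field O=14, L=11: +14·20° lon, +11·10° lat → SW at lon 100°, lat 20°.
Cell spans 20° lon × 10° lat.
south 20.00° N, north 30.00° N.

20.00° N, 30.00° N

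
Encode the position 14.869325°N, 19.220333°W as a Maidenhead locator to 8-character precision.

Add 180° to longitude and 90° to latitude: 160.77967, 104.86933.
Field (20°×10°, letters A–R): lon ⌊160.77967/20⌋ = 8 → I; lat ⌊104.86933/10⌋ = 10 → K.
Square (2°×1°, digits 0–9): lon ⌊0.77967/2⌋ = 0; lat ⌊4.86933/1⌋ = 4.
Subsquare (5′×2.5′, letters a–x): lon ⌊0.77967/0.0833333⌋ = 9 → j; lat ⌊0.86933/0.0416667⌋ = 20 → u.
Extended square (30″×15″, digits 0–9): lon ⌊0.02967/0.00833333⌋ = 3; lat ⌊0.03599/0.00416667⌋ = 8.

IK04ju38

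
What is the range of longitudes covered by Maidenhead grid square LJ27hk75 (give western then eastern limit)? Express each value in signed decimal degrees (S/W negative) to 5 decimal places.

Field L=11, J=9: +11·20° lon, +9·10° lat → SW at lon 40°, lat 0°.
Square 2, 7: +2·2° lon, +7·1° lat → SW at lon 44°, lat 7°.
Subsquare h=7, k=10: +7·0.0833333° lon, +10·0.0416667° lat → SW at lon 44.5833°, lat 7.41667°.
Extended square 7, 5: +7·0.00833333° lon, +5·0.00416667° lat → SW at lon 44.6417°, lat 7.4375°.
Cell spans 0.00833333° lon × 0.00416667° lat.
west 44.64167, east 44.65000.

44.64167, 44.65000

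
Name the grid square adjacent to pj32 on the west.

Longitude square 3; −1 → 2.
The latitude characters are unchanged.

PJ22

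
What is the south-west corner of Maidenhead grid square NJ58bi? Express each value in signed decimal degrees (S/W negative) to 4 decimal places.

Field N=13, J=9: +13·20° lon, +9·10° lat → SW at lon 80°, lat 0°.
Square 5, 8: +5·2° lon, +8·1° lat → SW at lon 90°, lat 8°.
Subsquare b=1, i=8: +1·0.0833333° lon, +8·0.0416667° lat → SW at lon 90.0833°, lat 8.33333°.
latitude 8.3333, longitude 90.0833.

8.3333, 90.0833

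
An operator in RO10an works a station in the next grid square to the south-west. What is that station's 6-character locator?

Longitude subsquare a = 0; −1 → -1, wraps to 23 = x, carry into square.
Longitude square 1; −1 → 0.
Latitude subsquare n = 13; −1 → 12 = m.

RO00xm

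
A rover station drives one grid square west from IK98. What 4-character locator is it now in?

IK88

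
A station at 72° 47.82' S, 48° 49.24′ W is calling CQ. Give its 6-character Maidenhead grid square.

GB57oe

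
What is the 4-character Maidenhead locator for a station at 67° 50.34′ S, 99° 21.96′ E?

Shift to the Maidenhead origin (180°W, 90°S): lon 279.37, lat 22.16.
Field: lon ⌊279.37/20⌋ = 13 → N; lat ⌊22.16/10⌋ = 2 → C.
Square: lon ⌊19.37/2⌋ = 9; lat ⌊2.16/1⌋ = 2.

NC92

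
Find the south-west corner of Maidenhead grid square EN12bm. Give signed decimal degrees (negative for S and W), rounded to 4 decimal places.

42.5000, -97.9167

Field E=4, N=13: +4·20° lon, +13·10° lat → SW at lon -100°, lat 40°.
Square 1, 2: +1·2° lon, +2·1° lat → SW at lon -98°, lat 42°.
Subsquare b=1, m=12: +1·0.0833333° lon, +12·0.0416667° lat → SW at lon -97.9167°, lat 42.5°.
latitude 42.5000, longitude -97.9167.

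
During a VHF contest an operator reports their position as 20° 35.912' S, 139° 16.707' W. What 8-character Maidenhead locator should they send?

Add 180° to longitude and 90° to latitude: 40.72155, 69.40147.
Field: lon ⌊40.72155/20⌋ = 2 → C; lat ⌊69.40147/10⌋ = 6 → G.
Square: lon ⌊0.72155/2⌋ = 0; lat ⌊9.40147/1⌋ = 9.
Subsquare: lon ⌊0.72155/0.0833333⌋ = 8 → i; lat ⌊0.40147/0.0416667⌋ = 9 → j.
Extended square: lon ⌊0.05488/0.00833333⌋ = 6; lat ⌊0.02647/0.00416667⌋ = 6.

CG09ij66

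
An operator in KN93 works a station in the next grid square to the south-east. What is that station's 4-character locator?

Longitude square 9; +1 → 10, wraps to 0, carry into field.
Longitude field K = 10; +1 → 11 = L.
Latitude square 3; −1 → 2.

LN02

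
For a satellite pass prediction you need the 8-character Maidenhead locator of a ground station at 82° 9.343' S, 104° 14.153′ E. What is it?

Shift to the Maidenhead origin (180°W, 90°S): lon 284.23588, lat 7.84428.
Field: lon ⌊284.23588/20⌋ = 14 → O; lat ⌊7.84428/10⌋ = 0 → A.
Square: lon ⌊4.23588/2⌋ = 2; lat ⌊7.84428/1⌋ = 7.
Subsquare: lon ⌊0.23588/0.0833333⌋ = 2 → c; lat ⌊0.84428/0.0416667⌋ = 20 → u.
Extended square: lon ⌊0.06922/0.00833333⌋ = 8; lat ⌊0.01095/0.00416667⌋ = 2.

OA27cu82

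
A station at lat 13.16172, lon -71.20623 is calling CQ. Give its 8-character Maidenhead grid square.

FK43jd58

Add 180° to longitude and 90° to latitude: 108.79377, 103.16172.
Field: 108.79377/20 → 5 → F, 103.16172/10 → 10 → K; chars FK.
Square: 8.79377/2 → 4, 3.16172/1 → 3; chars 43.
Subsquare: 0.79377/0.0833333 → 9 → j, 0.16172/0.0416667 → 3 → d; chars jd.
Extended square: 0.04377/0.00833333 → 5, 0.03672/0.00416667 → 8; chars 58.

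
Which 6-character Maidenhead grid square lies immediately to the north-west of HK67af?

HK57xg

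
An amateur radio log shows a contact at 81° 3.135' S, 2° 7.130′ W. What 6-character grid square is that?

IA88ww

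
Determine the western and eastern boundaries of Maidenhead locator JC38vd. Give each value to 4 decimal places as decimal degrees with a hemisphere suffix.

7.7500° E, 7.8333° E

Field J=9, C=2: +9·20° lon, +2·10° lat → SW at lon 0°, lat -70°.
Square 3, 8: +3·2° lon, +8·1° lat → SW at lon 6°, lat -62°.
Subsquare v=21, d=3: +21·0.0833333° lon, +3·0.0416667° lat → SW at lon 7.75°, lat -61.875°.
Cell spans 0.0833333° lon × 0.0416667° lat.
west 7.7500° E, east 7.8333° E.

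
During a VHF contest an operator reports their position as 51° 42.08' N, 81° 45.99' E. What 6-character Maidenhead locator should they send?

NO01vq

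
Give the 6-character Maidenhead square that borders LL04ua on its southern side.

LL03ux

Latitude subsquare a = 0; −1 → -1, wraps to 23 = x, carry into square.
Latitude square 4; −1 → 3.
The longitude characters are unchanged.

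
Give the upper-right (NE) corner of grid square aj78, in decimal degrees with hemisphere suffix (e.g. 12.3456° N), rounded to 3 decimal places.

9.000° N, 164.000° W

Field A=0, J=9: +0·20° lon, +9·10° lat → SW at lon -180°, lat 0°.
Square 7, 8: +7·2° lon, +8·1° lat → SW at lon -166°, lat 8°.
Cell spans 2° lon × 1° lat. NE corner is SW corner plus one full cell.
latitude 9.000° N, longitude 164.000° W.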